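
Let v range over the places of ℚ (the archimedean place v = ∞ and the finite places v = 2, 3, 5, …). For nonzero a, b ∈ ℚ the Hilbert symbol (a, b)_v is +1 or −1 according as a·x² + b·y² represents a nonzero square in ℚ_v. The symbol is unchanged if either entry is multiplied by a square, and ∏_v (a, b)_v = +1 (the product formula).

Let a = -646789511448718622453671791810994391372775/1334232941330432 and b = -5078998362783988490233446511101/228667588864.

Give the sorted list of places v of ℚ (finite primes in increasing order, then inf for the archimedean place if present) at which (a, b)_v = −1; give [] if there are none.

[37, inf]

Mod squares: a ≡ -5235167, b ≡ -929101. Check v ∈ {∞, 2, 3, 5, 7, 11, 13, 17, 19, 29, 31, 37, 41, 43}.
v=31: a=31^10·(≡10), b=31^7·(≡27) mod 31; (10|31)=+1, (27|31)=-1; (−1)^{10·7·15}·(+1)^7·(-1)^10 = +1.
v=37: a=37^3·(≡16), b=37^2·(≡24) mod 37; (16|37)=+1, (24|37)=-1; (−1)^{3·2·18}·(+1)^2·(-1)^3 = -1.
v=17: a=17^-1·(≡16), b=17^1·(≡13) mod 17; (16|17)=+1, (13|17)=+1; (−1)^{-1·1·8}·(+1)^1·(+1)^-1 = +1.
v=43: a=43^4·(≡21), b=43^3·(≡29) mod 43; (21|43)=+1, (29|43)=-1; (−1)^{4·3·21}·(+1)^3·(-1)^4 = +1.
v=29: a=29^3·(≡12), b=29^2·(≡6) mod 29; (12|29)=-1, (6|29)=+1; (−1)^{3·2·14}·(-1)^2·(+1)^3 = +1.
v=5: a=5^2·(≡2), b=5^0·(≡1) mod 5; (2|5)=-1, (1|5)=+1; (−1)^{2·0·2}·(-1)^0·(+1)^2 = +1.
v=3: a=3^12·(≡1), b=3^10·(≡2) mod 3; (1|3)=+1, (2|3)=-1; (−1)^{12·10·1}·(+1)^10·(-1)^12 = +1.
v=7: a=7^3·(≡3), b=7^2·(≡4) mod 7; (3|7)=-1, (4|7)=+1; (−1)^{3·2·3}·(-1)^2·(+1)^3 = +1.
v=11: a=11^-6·(≡2), b=11^-4·(≡1) mod 11; (2|11)=-1, (1|11)=+1; (−1)^{-6·-4·5}·(-1)^-4·(+1)^-6 = +1.
v=13: a=13^-2·(≡11), b=13^-2·(≡9) mod 13; (11|13)=-1, (9|13)=+1; (−1)^{-2·-2·6}·(-1)^-2·(+1)^-2 = +1.
v=19: a=19^0·(≡6), b=19^-2·(≡14) mod 19; (6|19)=+1, (14|19)=-1; (−1)^{0·-2·9}·(+1)^-2·(-1)^0 = +1.
v=∞: -5235167 < 0 and -929101 < 0  ⇒  (a,b)_∞ = -1.
v=41: a=41^1·(≡6), b=41^1·(≡24) mod 41; (6|41)=-1, (24|41)=-1; (−1)^{1·1·20}·(-1)^1·(-1)^1 = +1.
v=2: v_2(a)=-18, v_2(b)=-8; units ≡ 1, 3 (mod 8); ε·ε+αω+βω = 0·1+-18·1+-8·0 ≡ 0  ⇒  (a,b)_2 = +1.
Ram(-5235167, -929101) = {37, ∞}; no ℚ_37-point on the conic.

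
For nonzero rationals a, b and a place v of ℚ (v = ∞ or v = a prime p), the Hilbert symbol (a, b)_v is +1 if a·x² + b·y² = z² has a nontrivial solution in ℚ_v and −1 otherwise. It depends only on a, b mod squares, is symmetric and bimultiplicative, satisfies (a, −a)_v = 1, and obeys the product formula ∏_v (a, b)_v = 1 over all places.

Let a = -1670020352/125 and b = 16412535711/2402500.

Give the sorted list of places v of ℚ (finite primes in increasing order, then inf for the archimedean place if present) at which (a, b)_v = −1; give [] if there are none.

Mod squares: a ≡ -13585, b ≡ 8151. Check v ∈ {∞, 2, 3, 5, 7, 11, 13, 19, 31, 43}.
v=7: a=7^4·(≡4), b=7^0·(≡6) mod 7; (4|7)=+1, (6|7)=-1; (−1)^{4·0·3}·(+1)^0·(-1)^4 = +1.
v=13: a=13^1·(≡11), b=13^1·(≡10) mod 13; (11|13)=-1, (10|13)=+1; (−1)^{1·1·6}·(-1)^1·(+1)^1 = -1.
v=43: a=43^0·(≡28), b=43^2·(≡41) mod 43; (28|43)=-1, (41|43)=+1; (−1)^{0·2·21}·(-1)^2·(+1)^0 = +1.
v=11: a=11^1·(≡8), b=11^3·(≡3) mod 11; (8|11)=-1, (3|11)=+1; (−1)^{1·3·5}·(-1)^3·(+1)^1 = +1.
v=∞: -13585 < 0 and 8151 > 0  ⇒  (a,b)_∞ = +1.
v=5: a=5^-3·(≡3), b=5^-4·(≡4) mod 5; (3|5)=-1, (4|5)=+1; (−1)^{-3·-4·2}·(-1)^-4·(+1)^-3 = +1.
v=31: a=31^0·(≡23), b=31^-2·(≡23) mod 31; (23|31)=-1, (23|31)=-1; (−1)^{0·-2·15}·(-1)^-2·(-1)^0 = +1.
v=3: a=3^0·(≡2), b=3^3·(≡2) mod 3; (2|3)=-1, (2|3)=-1; (−1)^{0·3·1}·(-1)^3·(-1)^0 = -1.
v=19: a=19^1·(≡17), b=19^1·(≡5) mod 19; (17|19)=+1, (5|19)=+1; (−1)^{1·1·9}·(+1)^1·(+1)^1 = -1.
v=2: v_2(a)=8, v_2(b)=-2; units ≡ 7, 7 (mod 8); ε·ε+αω+βω = 1·1+8·0+-2·0 ≡ 1  ⇒  (a,b)_2 = -1.
Ram(-13585, 8151) = {2, 3, 13, 19}; no ℚ_2-point on the conic.

[2, 3, 13, 19]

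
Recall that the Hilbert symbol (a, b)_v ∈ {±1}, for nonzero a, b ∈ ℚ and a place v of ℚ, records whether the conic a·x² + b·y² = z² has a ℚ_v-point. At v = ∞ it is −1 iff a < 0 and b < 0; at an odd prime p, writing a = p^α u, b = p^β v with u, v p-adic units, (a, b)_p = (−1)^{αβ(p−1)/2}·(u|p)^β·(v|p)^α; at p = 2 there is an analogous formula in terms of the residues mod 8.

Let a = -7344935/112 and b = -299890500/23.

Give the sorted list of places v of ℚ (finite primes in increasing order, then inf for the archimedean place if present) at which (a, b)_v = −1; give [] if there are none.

(a, b) ≡ (-177905, -2415) mod (ℚ^×)²; places V = {2, 3, 5, 7, 13, 17, 23, ∞}.
(a,b)_5: α=1, u≡4; β=3, v≡2 (mod 5); (4|5)=+1, (2|5)=-1; sign (−1)^0·+1^3·-1^1 = -1.
(a,b)_3: α=0, u≡1; β=1, v≡2 (mod 3); (1|3)=+1, (2|3)=-1; sign (−1)^0·+1^1·-1^0 = +1.
(a,b)_7: α=-1, u≡2; β=1, v≡6 (mod 7); (2|7)=+1, (6|7)=-1; sign (−1)^1·+1^1·-1^-1 = +1.
(a,b)_23: α=1, u≡12; β=-1, v≡14 (mod 23); (12|23)=+1, (14|23)=-1; sign (−1)^1·+1^-1·-1^1 = +1.
(a,b)_17: α=3, u≡12; β=0, v≡1 (mod 17); (12|17)=-1, (1|17)=+1; sign (−1)^0·-1^0·+1^3 = +1.
(a,b)_13: α=1, u≡3; β=4, v≡3 (mod 13); (3|13)=+1, (3|13)=+1; sign (−1)^0·+1^4·+1^1 = +1.
(a,b)_2: α=-4, β=2; u≡7, v≡1 (mod 8); ε(u)ε(v)=1·0, αω(v)=-4·0, βω(u)=2·0; sum ≡ 0  ⇒  +1.
(a,b)_∞: sgn(-177905)=−, sgn(-2415)=−, so -1.
|Ram(-177905, -2415)| = 2, even; anisotropic at {5, ∞}.

[5, inf]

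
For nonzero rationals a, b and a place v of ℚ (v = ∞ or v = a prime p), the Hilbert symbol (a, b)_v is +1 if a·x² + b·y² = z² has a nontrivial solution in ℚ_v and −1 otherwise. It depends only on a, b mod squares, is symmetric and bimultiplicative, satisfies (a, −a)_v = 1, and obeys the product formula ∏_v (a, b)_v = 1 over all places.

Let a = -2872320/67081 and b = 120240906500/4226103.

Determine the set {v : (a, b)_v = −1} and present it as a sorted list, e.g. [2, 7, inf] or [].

[2, 3]

(a, b) ≡ (-2805, 455) mod (ℚ^×)²; places V = {2, 3, 5, 7, 11, 13, 17, 23, 37, ∞}.
(a,b)_37: α=-2, u≡30; β=-2, v≡4 (mod 37); (30|37)=+1, (4|37)=+1; sign (−1)^0·+1^-2·+1^-2 = +1.
(a,b)_∞: sgn(-2805)=−, sgn(455)=+, so +1.
(a,b)_17: α=1, u≡14; β=2, v≡15 (mod 17); (14|17)=-1, (15|17)=+1; sign (−1)^0·-1^2·+1^1 = +1.
(a,b)_7: α=-2, u≡1; β=-3, v≡1 (mod 7); (1|7)=+1, (1|7)=+1; sign (−1)^0·+1^-3·+1^-2 = +1.
(a,b)_13: α=0, u≡4; β=1, v≡1 (mod 13); (4|13)=+1, (1|13)=+1; sign (−1)^0·+1^1·+1^0 = +1.
(a,b)_23: α=0, u≡8; β=2, v≡9 (mod 23); (8|23)=+1, (9|23)=+1; sign (−1)^0·+1^2·+1^0 = +1.
(a,b)_5: α=1, u≡1; β=3, v≡4 (mod 5); (1|5)=+1, (4|5)=+1; sign (−1)^0·+1^3·+1^1 = +1.
(a,b)_11: α=1, u≡3; β=2, v≡4 (mod 11); (3|11)=+1, (4|11)=+1; sign (−1)^0·+1^2·+1^1 = +1.
(a,b)_2: α=10, β=2; u≡3, v≡7 (mod 8); ε(u)ε(v)=1·1, αω(v)=10·0, βω(u)=2·1; sum ≡ 1  ⇒  -1.
(a,b)_3: α=1, u≡1; β=-2, v≡2 (mod 3); (1|3)=+1, (2|3)=-1; sign (−1)^0·+1^-2·-1^1 = -1.
Ram(-2805, 455) = {2, 3}; no ℚ_2-point on the conic.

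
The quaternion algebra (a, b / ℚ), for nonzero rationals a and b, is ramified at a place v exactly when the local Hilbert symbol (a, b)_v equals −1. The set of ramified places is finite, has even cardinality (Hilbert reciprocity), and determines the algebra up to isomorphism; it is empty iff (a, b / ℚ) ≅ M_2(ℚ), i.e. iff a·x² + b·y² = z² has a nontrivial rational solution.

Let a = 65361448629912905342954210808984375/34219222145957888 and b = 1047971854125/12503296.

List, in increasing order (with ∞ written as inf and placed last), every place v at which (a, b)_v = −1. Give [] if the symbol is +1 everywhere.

Mod squares: a ≡ 1465422, b ≡ 159285. Check v ∈ {∞, 2, 3, 5, 7, 13, 17, 19, 23, 37, 41}.
v=7: a=7^3·(≡4), b=7^1·(≡3) mod 7; (4|7)=+1, (3|7)=-1; (−1)^{3·1·3}·(+1)^1·(-1)^3 = +1.
v=23: a=23^1·(≡13), b=23^0·(≡17) mod 23; (13|23)=+1, (17|23)=-1; (−1)^{1·0·11}·(+1)^0·(-1)^1 = -1.
v=17: a=17^-6·(≡11), b=17^-2·(≡3) mod 17; (11|17)=-1, (3|17)=-1; (−1)^{-6·-2·8}·(-1)^-2·(-1)^-6 = +1.
v=41: a=41^3·(≡23), b=41^1·(≡25) mod 41; (23|41)=+1, (25|41)=+1; (−1)^{3·1·20}·(+1)^1·(+1)^3 = +1.
v=37: a=37^3·(≡4), b=37^1·(≡5) mod 37; (4|37)=+1, (5|37)=-1; (−1)^{3·1·18}·(+1)^1·(-1)^3 = -1.
v=13: a=13^-2·(≡10), b=13^-2·(≡1) mod 13; (10|13)=+1, (1|13)=+1; (−1)^{-2·-2·6}·(+1)^-2·(+1)^-2 = +1.
v=2: v_2(a)=-23, v_2(b)=-8; units ≡ 7, 5 (mod 8); ε·ε+αω+βω = 1·0+-23·1+-8·0 ≡ 1  ⇒  (a,b)_2 = -1.
v=3: a=3^17·(≡2), b=3^7·(≡1) mod 3; (2|3)=-1, (1|3)=+1; (−1)^{17·7·1}·(-1)^7·(+1)^17 = +1.
v=∞: 1465422 > 0 and 159285 > 0  ⇒  (a,b)_∞ = +1.
v=5: a=5^8·(≡2), b=5^3·(≡3) mod 5; (2|5)=-1, (3|5)=-1; (−1)^{8·3·2}·(-1)^3·(-1)^8 = -1.
v=19: a=19^6·(≡1), b=19^2·(≡8) mod 19; (1|19)=+1, (8|19)=-1; (−1)^{6·2·9}·(+1)^2·(-1)^6 = +1.
(1465422, 159285 / ℚ) ramifies at {2, 5, 23, 37}: a division algebra.

[2, 5, 23, 37]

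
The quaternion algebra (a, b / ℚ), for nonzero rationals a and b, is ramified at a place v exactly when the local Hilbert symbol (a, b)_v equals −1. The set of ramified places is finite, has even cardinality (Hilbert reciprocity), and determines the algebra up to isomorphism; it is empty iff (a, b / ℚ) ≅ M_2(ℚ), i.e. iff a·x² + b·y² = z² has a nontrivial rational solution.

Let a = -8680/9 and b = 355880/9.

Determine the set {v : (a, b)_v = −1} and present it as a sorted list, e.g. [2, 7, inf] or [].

[7, 41]

Mod squares: a ≡ -2170, b ≡ 88970. Check v ∈ {∞, 2, 3, 5, 7, 31, 41}.
v=2: v_2(a)=3, v_2(b)=3; units ≡ 3, 5 (mod 8); ε·ε+αω+βω = 1·0+3·1+3·1 ≡ 0  ⇒  (a,b)_2 = +1.
v=7: a=7^1·(≡3), b=7^1·(≡3) mod 7; (3|7)=-1, (3|7)=-1; (−1)^{1·1·3}·(-1)^1·(-1)^1 = -1.
v=3: a=3^-2·(≡2), b=3^-2·(≡2) mod 3; (2|3)=-1, (2|3)=-1; (−1)^{-2·-2·1}·(-1)^-2·(-1)^-2 = +1.
v=∞: -2170 < 0 and 88970 > 0  ⇒  (a,b)_∞ = +1.
v=5: a=5^1·(≡1), b=5^1·(≡4) mod 5; (1|5)=+1, (4|5)=+1; (−1)^{1·1·2}·(+1)^1·(+1)^1 = +1.
v=41: a=41^0·(≡15), b=41^1·(≡26) mod 41; (15|41)=-1, (26|41)=-1; (−1)^{0·1·20}·(-1)^1·(-1)^0 = -1.
v=31: a=31^1·(≡24), b=31^1·(≡8) mod 31; (24|31)=-1, (8|31)=+1; (−1)^{1·1·15}·(-1)^1·(+1)^1 = +1.
Ram(-2170, 88970) = {7, 41}; no ℚ_7-point on the conic.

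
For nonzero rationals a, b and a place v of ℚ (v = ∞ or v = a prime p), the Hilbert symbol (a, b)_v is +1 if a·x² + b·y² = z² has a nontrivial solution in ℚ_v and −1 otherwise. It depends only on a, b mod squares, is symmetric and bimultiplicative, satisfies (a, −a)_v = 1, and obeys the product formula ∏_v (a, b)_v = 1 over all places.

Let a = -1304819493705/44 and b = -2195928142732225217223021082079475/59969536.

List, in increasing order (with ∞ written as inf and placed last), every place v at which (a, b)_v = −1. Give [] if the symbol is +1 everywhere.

[7, 11, 13, 17, 23, inf]

Mod squares: a ≡ -6561555, b ≡ -8211. Check v ∈ {∞, 2, 3, 5, 7, 11, 13, 17, 19, 23, 29, 41}.
v=23: a=23^1·(≡21), b=23^3·(≡17) mod 23; (21|23)=-1, (17|23)=-1; (−1)^{1·3·11}·(-1)^3·(-1)^1 = -1.
v=5: a=5^1·(≡1), b=5^2·(≡1) mod 5; (1|5)=+1, (1|5)=+1; (−1)^{1·2·2}·(+1)^2·(+1)^1 = +1.
v=17: a=17^2·(≡10), b=17^5·(≡14) mod 17; (10|17)=-1, (14|17)=-1; (−1)^{2·5·8}·(-1)^5·(-1)^2 = -1.
v=∞: -6561555 < 0 and -8211 < 0  ⇒  (a,b)_∞ = -1.
v=13: a=13^1·(≡9), b=13^2·(≡6) mod 13; (9|13)=+1, (6|13)=-1; (−1)^{1·2·6}·(+1)^2·(-1)^1 = -1.
v=11: a=11^-1·(≡5), b=11^-4·(≡8) mod 11; (5|11)=+1, (8|11)=-1; (−1)^{-1·-4·5}·(+1)^-4·(-1)^-1 = -1.
v=41: a=41^0·(≡12), b=41^2·(≡29) mod 41; (12|41)=-1, (29|41)=-1; (−1)^{0·2·20}·(-1)^2·(-1)^0 = +1.
v=7: a=7^1·(≡6), b=7^3·(≡5) mod 7; (6|7)=-1, (5|7)=-1; (−1)^{1·3·3}·(-1)^3·(-1)^1 = -1.
v=19: a=19^1·(≡18), b=19^2·(≡7) mod 19; (18|19)=-1, (7|19)=+1; (−1)^{1·2·9}·(-1)^2·(+1)^1 = +1.
v=3: a=3^3·(≡1), b=3^5·(≡2) mod 3; (1|3)=+1, (2|3)=-1; (−1)^{3·5·1}·(+1)^5·(-1)^3 = +1.
v=29: a=29^2·(≡14), b=29^6·(≡25) mod 29; (14|29)=-1, (25|29)=+1; (−1)^{2·6·14}·(-1)^6·(+1)^2 = +1.
v=2: v_2(a)=-2, v_2(b)=-12; units ≡ 5, 5 (mod 8); ε·ε+αω+βω = 0·0+-2·1+-12·1 ≡ 0  ⇒  (a,b)_2 = +1.
(-6561555, -8211 / ℚ) ramifies at {7, 11, 13, 17, 23, ∞}: a division algebra.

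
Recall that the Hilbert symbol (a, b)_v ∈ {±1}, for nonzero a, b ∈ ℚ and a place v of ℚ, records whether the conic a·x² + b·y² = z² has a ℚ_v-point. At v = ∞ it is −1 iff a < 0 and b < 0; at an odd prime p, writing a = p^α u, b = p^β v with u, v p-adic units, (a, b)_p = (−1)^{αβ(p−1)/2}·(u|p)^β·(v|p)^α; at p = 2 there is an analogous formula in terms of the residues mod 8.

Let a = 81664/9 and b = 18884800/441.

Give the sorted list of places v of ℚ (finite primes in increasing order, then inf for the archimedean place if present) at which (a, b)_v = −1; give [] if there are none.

(a, b) ≡ (319, 11803) mod (ℚ^×)²; places V = {2, 3, 5, 7, 11, 29, 37, ∞}.
(a,b)_3: α=-2, u≡1; β=-2, v≡1 (mod 3); (1|3)=+1, (1|3)=+1; sign (−1)^0·+1^-2·+1^-2 = +1.
(a,b)_2: α=8, β=6; u≡7, v≡3 (mod 8); ε(u)ε(v)=1·1, αω(v)=8·1, βω(u)=6·0; sum ≡ 1  ⇒  -1.
(a,b)_29: α=1, u≡10; β=1, v≡25 (mod 29); (10|29)=-1, (25|29)=+1; sign (−1)^0·-1^1·+1^1 = -1.
(a,b)_7: α=0, u≡1; β=-2, v≡2 (mod 7); (1|7)=+1, (2|7)=+1; sign (−1)^0·+1^-2·+1^0 = +1.
(a,b)_5: α=0, u≡1; β=2, v≡2 (mod 5); (1|5)=+1, (2|5)=-1; sign (−1)^0·+1^2·-1^0 = +1.
(a,b)_37: α=0, u≡17; β=1, v≡5 (mod 37); (17|37)=-1, (5|37)=-1; sign (−1)^0·-1^1·-1^0 = -1.
(a,b)_∞: sgn(319)=+, sgn(11803)=+, so +1.
(a,b)_11: α=1, u≡6; β=1, v≡8 (mod 11); (6|11)=-1, (8|11)=-1; sign (−1)^1·-1^1·-1^1 = -1.
|Ram(319, 11803)| = 4, even; anisotropic at {2, 11, 29, 37}.

[2, 11, 29, 37]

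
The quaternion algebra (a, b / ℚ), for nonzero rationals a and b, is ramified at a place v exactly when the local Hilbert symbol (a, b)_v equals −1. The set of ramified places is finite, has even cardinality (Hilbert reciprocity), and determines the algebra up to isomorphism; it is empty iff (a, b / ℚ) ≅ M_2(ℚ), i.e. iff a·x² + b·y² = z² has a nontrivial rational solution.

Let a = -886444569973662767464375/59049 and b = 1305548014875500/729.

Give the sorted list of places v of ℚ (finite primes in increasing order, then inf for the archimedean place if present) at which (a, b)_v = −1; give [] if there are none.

Mod squares: a ≡ -4807, b ≡ 1955. Check v ∈ {∞, 2, 3, 5, 11, 17, 19, 23}.
v=2: v_2(a)=0, v_2(b)=2; units ≡ 1, 3 (mod 8); ε·ε+αω+βω = 0·1+0·1+2·0 ≡ 0  ⇒  (a,b)_2 = +1.
v=∞: -4807 < 0 and 1955 > 0  ⇒  (a,b)_∞ = +1.
v=3: a=3^-10·(≡2), b=3^-6·(≡2) mod 3; (2|3)=-1, (2|3)=-1; (−1)^{-10·-6·1}·(-1)^-6·(-1)^-10 = +1.
v=23: a=23^5·(≡21), b=23^3·(≡2) mod 23; (21|23)=-1, (2|23)=+1; (−1)^{5·3·11}·(-1)^3·(+1)^5 = +1.
v=17: a=17^6·(≡4), b=17^3·(≡4) mod 17; (4|17)=+1, (4|17)=+1; (−1)^{6·3·8}·(+1)^3·(+1)^6 = +1.
v=11: a=11^3·(≡5), b=11^2·(≡6) mod 11; (5|11)=+1, (6|11)=-1; (−1)^{3·2·5}·(+1)^2·(-1)^3 = -1.
v=5: a=5^4·(≡3), b=5^3·(≡1) mod 5; (3|5)=-1, (1|5)=+1; (−1)^{4·3·2}·(-1)^3·(+1)^4 = -1.
v=19: a=19^3·(≡3), b=19^2·(≡6) mod 19; (3|19)=-1, (6|19)=+1; (−1)^{3·2·9}·(-1)^2·(+1)^3 = +1.
(-4807, 1955 / ℚ) ramifies at {5, 11}: a division algebra.

[5, 11]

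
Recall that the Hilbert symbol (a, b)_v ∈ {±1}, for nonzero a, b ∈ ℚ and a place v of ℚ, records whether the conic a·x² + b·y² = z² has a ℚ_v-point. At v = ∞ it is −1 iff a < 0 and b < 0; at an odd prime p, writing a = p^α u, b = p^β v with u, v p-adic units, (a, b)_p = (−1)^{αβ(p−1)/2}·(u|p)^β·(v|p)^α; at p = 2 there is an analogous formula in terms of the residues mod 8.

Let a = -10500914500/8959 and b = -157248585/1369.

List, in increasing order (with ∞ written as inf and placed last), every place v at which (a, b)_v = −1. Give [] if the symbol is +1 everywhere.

(a, b) ≡ (-4495, -103385) mod (ℚ^×)²; places V = {2, 3, 5, 13, 17, 23, 29, 31, 37, ∞}.
(a,b)_23: α=2, u≡13; β=1, v≡9 (mod 23); (13|23)=+1, (9|23)=+1; sign (−1)^0·+1^1·+1^2 = +1.
(a,b)_31: α=-1, u≡8; β=1, v≡30 (mod 31); (8|31)=+1, (30|31)=-1; sign (−1)^1·+1^1·-1^-1 = +1.
(a,b)_5: α=3, u≡1; β=1, v≡2 (mod 5); (1|5)=+1, (2|5)=-1; sign (−1)^0·+1^1·-1^3 = -1.
(a,b)_3: α=0, u≡2; β=2, v≡1 (mod 3); (2|3)=-1, (1|3)=+1; sign (−1)^0·-1^2·+1^0 = +1.
(a,b)_37: α=2, u≡31; β=-2, v≡9 (mod 37); (31|37)=-1, (9|37)=+1; sign (−1)^0·-1^-2·+1^2 = +1.
(a,b)_2: α=2, β=0; u≡1, v≡7 (mod 8); ε(u)ε(v)=0·1, αω(v)=2·0, βω(u)=0·0; sum ≡ 0  ⇒  +1.
(a,b)_17: α=-2, u≡11; β=0, v≡8 (mod 17); (11|17)=-1, (8|17)=+1; sign (−1)^0·-1^0·+1^-2 = +1.
(a,b)_29: α=1, u≡2; β=1, v≡14 (mod 29); (2|29)=-1, (14|29)=-1; sign (−1)^0·-1^1·-1^1 = +1.
(a,b)_∞: sgn(-4495)=−, sgn(-103385)=−, so -1.
(a,b)_13: α=0, u≡1; β=2, v≡9 (mod 13); (1|13)=+1, (9|13)=+1; sign (−1)^0·+1^2·+1^0 = +1.
(-4495, -103385 / ℚ) ramifies at {5, ∞}: a division algebra.

[5, inf]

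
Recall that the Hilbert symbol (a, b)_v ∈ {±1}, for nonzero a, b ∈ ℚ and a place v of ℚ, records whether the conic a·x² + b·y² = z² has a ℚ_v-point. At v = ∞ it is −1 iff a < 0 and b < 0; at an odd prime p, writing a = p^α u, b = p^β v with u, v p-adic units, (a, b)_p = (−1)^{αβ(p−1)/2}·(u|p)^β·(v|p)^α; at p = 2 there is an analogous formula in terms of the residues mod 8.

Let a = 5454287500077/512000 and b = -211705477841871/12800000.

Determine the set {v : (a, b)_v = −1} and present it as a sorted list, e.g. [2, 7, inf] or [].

Mod squares: a ≡ 2465, b ≡ -993395. Check v ∈ {∞, 2, 3, 5, 13, 17, 29, 31}.
v=29: a=29^3·(≡2), b=29^1·(≡9) mod 29; (2|29)=-1, (9|29)=+1; (−1)^{3·1·14}·(-1)^1·(+1)^3 = -1.
v=3: a=3^4·(≡2), b=3^8·(≡1) mod 3; (2|3)=-1, (1|3)=+1; (−1)^{4·8·1}·(-1)^8·(+1)^4 = +1.
v=2: v_2(a)=-12, v_2(b)=-12; units ≡ 1, 5 (mod 8); ε·ε+αω+βω = 0·0+-12·1+-12·0 ≡ 0  ⇒  (a,b)_2 = +1.
v=31: a=31^2·(≡8), b=31^3·(≡10) mod 31; (8|31)=+1, (10|31)=+1; (−1)^{2·3·15}·(+1)^3·(+1)^2 = +1.
v=17: a=17^1·(≡2), b=17^1·(≡10) mod 17; (2|17)=+1, (10|17)=-1; (−1)^{1·1·8}·(+1)^1·(-1)^1 = -1.
v=∞: 2465 > 0 and -993395 < 0  ⇒  (a,b)_∞ = +1.
v=5: a=5^-3·(≡2), b=5^-5·(≡4) mod 5; (2|5)=-1, (4|5)=+1; (−1)^{-3·-5·2}·(-1)^-5·(+1)^-3 = -1.
v=13: a=13^2·(≡5), b=13^3·(≡4) mod 13; (5|13)=-1, (4|13)=+1; (−1)^{2·3·6}·(-1)^3·(+1)^2 = -1.
|Ram(2465, -993395)| = 4, even; anisotropic at {5, 13, 17, 29}.

[5, 13, 17, 29]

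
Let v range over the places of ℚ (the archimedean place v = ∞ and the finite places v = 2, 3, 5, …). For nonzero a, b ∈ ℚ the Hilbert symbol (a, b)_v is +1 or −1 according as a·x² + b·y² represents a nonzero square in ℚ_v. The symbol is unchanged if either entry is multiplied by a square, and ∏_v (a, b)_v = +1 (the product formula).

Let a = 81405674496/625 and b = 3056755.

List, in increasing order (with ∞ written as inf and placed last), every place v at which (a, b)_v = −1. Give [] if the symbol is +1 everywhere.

Mod squares: a ≡ 8833081, b ≡ 3056755. Check v ∈ {∞, 2, 3, 5, 13, 17, 19, 23, 29, 31, 37, 41}.
v=∞: 8833081 > 0 and 3056755 > 0  ⇒  (a,b)_∞ = +1.
v=19: a=19^1·(≡6), b=19^0·(≡16) mod 19; (6|19)=+1, (16|19)=+1; (−1)^{1·0·9}·(+1)^0·(+1)^1 = +1.
v=3: a=3^2·(≡1), b=3^0·(≡1) mod 3; (1|3)=+1, (1|3)=+1; (−1)^{2·0·1}·(+1)^0·(+1)^2 = +1.
v=23: a=23^1·(≡18), b=23^0·(≡9) mod 23; (18|23)=+1, (9|23)=+1; (−1)^{1·0·11}·(+1)^0·(+1)^1 = +1.
v=5: a=5^-4·(≡1), b=5^1·(≡1) mod 5; (1|5)=+1, (1|5)=+1; (−1)^{-4·1·2}·(+1)^1·(+1)^-4 = +1.
v=31: a=31^0·(≡24), b=31^1·(≡25) mod 31; (24|31)=-1, (25|31)=+1; (−1)^{0·1·15}·(-1)^1·(+1)^0 = -1.
v=41: a=41^1·(≡29), b=41^1·(≡17) mod 41; (29|41)=-1, (17|41)=-1; (−1)^{1·1·20}·(-1)^1·(-1)^1 = +1.
v=37: a=37^0·(≡30), b=37^1·(≡31) mod 37; (30|37)=+1, (31|37)=-1; (−1)^{0·1·18}·(+1)^1·(-1)^0 = +1.
v=2: v_2(a)=10, v_2(b)=0; units ≡ 1, 3 (mod 8); ε·ε+αω+βω = 0·1+10·1+0·0 ≡ 0  ⇒  (a,b)_2 = +1.
v=17: a=17^1·(≡6), b=17^0·(≡2) mod 17; (6|17)=-1, (2|17)=+1; (−1)^{1·0·8}·(-1)^0·(+1)^1 = +1.
v=13: a=13^0·(≡3), b=13^1·(≡4) mod 13; (3|13)=+1, (4|13)=+1; (−1)^{0·1·6}·(+1)^1·(+1)^0 = +1.
v=29: a=29^1·(≡21), b=29^0·(≡10) mod 29; (21|29)=-1, (10|29)=-1; (−1)^{1·0·14}·(-1)^0·(-1)^1 = -1.
(8833081, 3056755 / ℚ) ramifies at {29, 31}: a division algebra.

[29, 31]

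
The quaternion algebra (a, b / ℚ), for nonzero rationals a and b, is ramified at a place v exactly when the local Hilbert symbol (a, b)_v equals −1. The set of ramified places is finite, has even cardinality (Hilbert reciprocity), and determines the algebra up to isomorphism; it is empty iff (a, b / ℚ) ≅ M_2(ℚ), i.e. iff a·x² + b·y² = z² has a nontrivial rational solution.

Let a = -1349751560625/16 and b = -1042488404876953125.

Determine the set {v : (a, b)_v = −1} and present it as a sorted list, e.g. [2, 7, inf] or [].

[2, 5, 17, inf]

(a, b) ≡ (-17, -1365) mod (ℚ^×)²; places V = {2, 3, 5, 7, 13, 17, ∞}.
(a,b)_2: α=-4, β=0; u≡7, v≡3 (mod 8); ε(u)ε(v)=1·1, αω(v)=-4·1, βω(u)=0·0; sum ≡ 1  ⇒  -1.
(a,b)_∞: sgn(-17)=−, sgn(-1365)=−, so -1.
(a,b)_17: α=5, u≡2; β=6, v≡14 (mod 17); (2|17)=+1, (14|17)=-1; sign (−1)^0·+1^6·-1^5 = -1.
(a,b)_7: α=0, u≡4; β=1, v≡2 (mod 7); (4|7)=+1, (2|7)=+1; sign (−1)^0·+1^1·+1^0 = +1.
(a,b)_13: α=2, u≡9; β=1, v≡10 (mod 13); (9|13)=+1, (10|13)=+1; sign (−1)^0·+1^1·+1^2 = +1.
(a,b)_3: α=2, u≡1; β=5, v≡1 (mod 3); (1|3)=+1, (1|3)=+1; sign (−1)^0·+1^5·+1^2 = +1.
(a,b)_5: α=4, u≡3; β=9, v≡3 (mod 5); (3|5)=-1, (3|5)=-1; sign (−1)^0·-1^9·-1^4 = -1.
(-17, -1365 / ℚ) ramifies at {2, 5, 17, ∞}: a division algebra.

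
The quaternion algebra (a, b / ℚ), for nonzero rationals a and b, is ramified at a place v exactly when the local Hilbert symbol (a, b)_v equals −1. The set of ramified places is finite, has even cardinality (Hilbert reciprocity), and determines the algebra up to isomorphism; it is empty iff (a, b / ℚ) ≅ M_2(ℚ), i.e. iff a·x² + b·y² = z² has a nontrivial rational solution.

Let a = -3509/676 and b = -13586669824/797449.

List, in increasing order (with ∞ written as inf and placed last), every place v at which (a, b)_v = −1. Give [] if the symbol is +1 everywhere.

(a, b) ≡ (-29, -6409) mod (ℚ^×)²; places V = {2, 7, 11, 13, 17, 19, 29, 47, ∞}.
(a,b)_29: α=1, u≡22; β=1, v≡11 (mod 29); (22|29)=+1, (11|29)=-1; sign (−1)^0·+1^1·-1^1 = -1.
(a,b)_19: α=0, u≡4; β=-2, v≡2 (mod 19); (4|19)=+1, (2|19)=-1; sign (−1)^0·+1^-2·-1^0 = +1.
(a,b)_11: α=2, u≡3; β=0, v≡5 (mod 11); (3|11)=+1, (5|11)=+1; sign (−1)^0·+1^0·+1^2 = +1.
(a,b)_47: α=0, u≡27; β=-2, v≡45 (mod 47); (27|47)=+1, (45|47)=-1; sign (−1)^0·+1^-2·-1^0 = +1.
(a,b)_13: α=-2, u≡10; β=3, v≡4 (mod 13); (10|13)=+1, (4|13)=+1; sign (−1)^0·+1^3·+1^-2 = +1.
(a,b)_7: α=0, u≡3; β=2, v≡6 (mod 7); (3|7)=-1, (6|7)=-1; sign (−1)^0·-1^2·-1^0 = +1.
(a,b)_2: α=-2, β=8; u≡3, v≡7 (mod 8); ε(u)ε(v)=1·1, αω(v)=-2·0, βω(u)=8·1; sum ≡ 1  ⇒  -1.
(a,b)_∞: sgn(-29)=−, sgn(-6409)=−, so -1.
(a,b)_17: α=0, u≡6; β=1, v≡10 (mod 17); (6|17)=-1, (10|17)=-1; sign (−1)^0·-1^1·-1^0 = -1.
|Ram(-29, -6409)| = 4, even; anisotropic at {2, 17, 29, ∞}.

[2, 17, 29, inf]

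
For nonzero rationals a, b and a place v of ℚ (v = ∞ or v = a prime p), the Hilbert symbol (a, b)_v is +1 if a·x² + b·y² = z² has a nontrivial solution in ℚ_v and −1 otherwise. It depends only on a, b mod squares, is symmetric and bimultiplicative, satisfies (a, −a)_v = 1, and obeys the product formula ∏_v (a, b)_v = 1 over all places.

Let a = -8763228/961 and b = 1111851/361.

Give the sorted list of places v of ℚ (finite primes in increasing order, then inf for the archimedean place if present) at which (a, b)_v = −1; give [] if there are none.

(a, b) ≡ (-27047, 731) mod (ℚ^×)²; places V = {2, 3, 13, 17, 19, 31, 37, 43, ∞}.
(a,b)_37: α=1, u≡7; β=0, v≡4 (mod 37); (7|37)=+1, (4|37)=+1; sign (−1)^0·+1^0·+1^1 = +1.
(a,b)_19: α=0, u≡6; β=-2, v≡9 (mod 19); (6|19)=+1, (9|19)=+1; sign (−1)^0·+1^-2·+1^0 = +1.
(a,b)_17: α=1, u≡14; β=1, v≡1 (mod 17); (14|17)=-1, (1|17)=+1; sign (−1)^0·-1^1·+1^1 = -1.
(a,b)_31: α=-2, u≡7; β=0, v≡8 (mod 31); (7|31)=+1, (8|31)=+1; sign (−1)^0·+1^0·+1^-2 = +1.
(a,b)_∞: sgn(-27047)=−, sgn(731)=+, so +1.
(a,b)_2: α=2, β=0; u≡1, v≡3 (mod 8); ε(u)ε(v)=0·1, αω(v)=2·1, βω(u)=0·0; sum ≡ 0  ⇒  +1.
(a,b)_3: α=4, u≡1; β=2, v≡2 (mod 3); (1|3)=+1, (2|3)=-1; sign (−1)^0·+1^2·-1^4 = +1.
(a,b)_43: α=1, u≡36; β=1, v≡16 (mod 43); (36|43)=+1, (16|43)=+1; sign (−1)^1·+1^1·+1^1 = -1.
(a,b)_13: α=0, u≡6; β=2, v≡4 (mod 13); (6|13)=-1, (4|13)=+1; sign (−1)^0·-1^2·+1^0 = +1.
Ram(-27047, 731) = {17, 43}; no ℚ_17-point on the conic.

[17, 43]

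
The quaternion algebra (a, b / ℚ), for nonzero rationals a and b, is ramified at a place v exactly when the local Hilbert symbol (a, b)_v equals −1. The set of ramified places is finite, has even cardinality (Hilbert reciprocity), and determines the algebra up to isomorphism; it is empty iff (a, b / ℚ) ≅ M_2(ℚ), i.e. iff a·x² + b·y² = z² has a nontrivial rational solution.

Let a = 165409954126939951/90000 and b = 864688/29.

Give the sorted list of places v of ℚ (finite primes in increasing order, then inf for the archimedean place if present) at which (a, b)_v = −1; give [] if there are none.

Mod squares: a ≡ 319, b ≡ 5423. Check v ∈ {∞, 2, 3, 5, 11, 13, 17, 19, 29}.
v=19: a=19^2·(≡14), b=19^0·(≡15) mod 19; (14|19)=-1, (15|19)=-1; (−1)^{2·0·9}·(-1)^0·(-1)^2 = +1.
v=5: a=5^-4·(≡4), b=5^0·(≡2) mod 5; (4|5)=+1, (2|5)=-1; (−1)^{-4·0·2}·(+1)^0·(-1)^-4 = +1.
v=29: a=29^3·(≡15), b=29^-1·(≡24) mod 29; (15|29)=-1, (24|29)=+1; (−1)^{3·-1·14}·(-1)^-1·(+1)^3 = -1.
v=2: v_2(a)=-4, v_2(b)=4; units ≡ 7, 7 (mod 8); ε·ε+αω+βω = 1·1+-4·0+4·0 ≡ 1  ⇒  (a,b)_2 = -1.
v=13: a=13^2·(≡8), b=13^0·(≡2) mod 13; (8|13)=-1, (2|13)=-1; (−1)^{2·0·6}·(-1)^0·(-1)^2 = +1.
v=3: a=3^-2·(≡1), b=3^0·(≡2) mod 3; (1|3)=+1, (2|3)=-1; (−1)^{-2·0·1}·(+1)^0·(-1)^-2 = +1.
v=11: a=11^3·(≡6), b=11^1·(≡5) mod 11; (6|11)=-1, (5|11)=+1; (−1)^{3·1·5}·(-1)^1·(+1)^3 = +1.
v=17: a=17^4·(≡9), b=17^3·(≡9) mod 17; (9|17)=+1, (9|17)=+1; (−1)^{4·3·8}·(+1)^3·(+1)^4 = +1.
v=∞: 319 > 0 and 5423 > 0  ⇒  (a,b)_∞ = +1.
(319, 5423 / ℚ) ramifies at {2, 29}: a division algebra.

[2, 29]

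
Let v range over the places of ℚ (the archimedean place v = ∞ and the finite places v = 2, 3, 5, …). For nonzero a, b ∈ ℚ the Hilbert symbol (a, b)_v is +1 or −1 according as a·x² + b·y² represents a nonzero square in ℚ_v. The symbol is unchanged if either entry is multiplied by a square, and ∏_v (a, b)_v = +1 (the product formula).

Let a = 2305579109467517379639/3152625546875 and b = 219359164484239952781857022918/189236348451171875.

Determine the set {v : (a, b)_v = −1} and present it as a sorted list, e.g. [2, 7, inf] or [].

Mod squares: a ≡ 19285, b ≡ 16546530. Check v ∈ {∞, 2, 3, 5, 7, 11, 13, 19, 29, 37, 43}.
v=19: a=19^1·(≡15), b=19^1·(≡4) mod 19; (15|19)=-1, (4|19)=+1; (−1)^{1·1·9}·(-1)^1·(+1)^1 = +1.
v=2: v_2(a)=0, v_2(b)=1; units ≡ 5, 1 (mod 8); ε·ε+αω+βω = 0·0+0·0+1·1 ≡ 1  ⇒  (a,b)_2 = -1.
v=43: a=43^2·(≡15), b=43^2·(≡6) mod 43; (15|43)=+1, (6|43)=+1; (−1)^{2·2·21}·(+1)^2·(+1)^2 = +1.
v=37: a=37^4·(≡8), b=37^6·(≡2) mod 37; (8|37)=-1, (2|37)=-1; (−1)^{4·6·18}·(-1)^6·(-1)^4 = +1.
v=29: a=29^1·(≡3), b=29^1·(≡25) mod 29; (3|29)=-1, (25|29)=+1; (−1)^{1·1·14}·(-1)^1·(+1)^1 = -1.
v=∞: 19285 > 0 and 16546530 > 0  ⇒  (a,b)_∞ = +1.
v=11: a=11^2·(≡6), b=11^3·(≡6) mod 11; (6|11)=-1, (6|11)=-1; (−1)^{2·3·5}·(-1)^3·(-1)^2 = -1.
v=5: a=5^-7·(≡2), b=5^-9·(≡4) mod 5; (2|5)=-1, (4|5)=+1; (−1)^{-7·-9·2}·(-1)^-9·(+1)^-7 = -1.
v=13: a=13^2·(≡6), b=13^3·(≡5) mod 13; (6|13)=-1, (5|13)=-1; (−1)^{2·3·6}·(-1)^3·(-1)^2 = -1.
v=7: a=7^-9·(≡2), b=7^-13·(≡4) mod 7; (2|7)=+1, (4|7)=+1; (−1)^{-9·-13·3}·(+1)^-13·(+1)^-9 = -1.
v=3: a=3^10·(≡1), b=3^15·(≡1) mod 3; (1|3)=+1, (1|3)=+1; (−1)^{10·15·1}·(+1)^15·(+1)^10 = +1.
|Ram(19285, 16546530)| = 6, even; anisotropic at {2, 5, 7, 11, 13, 29}.

[2, 5, 7, 11, 13, 29]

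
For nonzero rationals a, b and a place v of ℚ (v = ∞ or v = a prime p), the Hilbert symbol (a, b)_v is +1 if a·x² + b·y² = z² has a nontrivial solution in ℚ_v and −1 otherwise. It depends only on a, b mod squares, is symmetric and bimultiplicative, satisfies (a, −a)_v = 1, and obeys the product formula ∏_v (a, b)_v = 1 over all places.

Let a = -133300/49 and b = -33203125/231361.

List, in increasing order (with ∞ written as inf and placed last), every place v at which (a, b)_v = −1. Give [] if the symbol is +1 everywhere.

[2, 5, 17, inf]

Mod squares: a ≡ -1333, b ≡ -85. Check v ∈ {∞, 2, 5, 7, 13, 17, 31, 37, 43}.
v=5: a=5^2·(≡2), b=5^9·(≡3) mod 5; (2|5)=-1, (3|5)=-1; (−1)^{2·9·2}·(-1)^9·(-1)^2 = -1.
v=37: a=37^0·(≡4), b=37^-2·(≡11) mod 37; (4|37)=+1, (11|37)=+1; (−1)^{0·-2·18}·(+1)^-2·(+1)^0 = +1.
v=17: a=17^0·(≡10), b=17^1·(≡7) mod 17; (10|17)=-1, (7|17)=-1; (−1)^{0·1·8}·(-1)^1·(-1)^0 = -1.
v=2: v_2(a)=2, v_2(b)=0; units ≡ 3, 3 (mod 8); ε·ε+αω+βω = 1·1+2·1+0·1 ≡ 1  ⇒  (a,b)_2 = -1.
v=13: a=13^0·(≡8), b=13^-2·(≡8) mod 13; (8|13)=-1, (8|13)=-1; (−1)^{0·-2·6}·(-1)^-2·(-1)^0 = +1.
v=43: a=43^1·(≡28), b=43^0·(≡17) mod 43; (28|43)=-1, (17|43)=+1; (−1)^{1·0·21}·(-1)^0·(+1)^1 = +1.
v=31: a=31^1·(≡16), b=31^0·(≡25) mod 31; (16|31)=+1, (25|31)=+1; (−1)^{1·0·15}·(+1)^0·(+1)^1 = +1.
v=∞: -1333 < 0 and -85 < 0  ⇒  (a,b)_∞ = -1.
v=7: a=7^-2·(≡1), b=7^0·(≡6) mod 7; (1|7)=+1, (6|7)=-1; (−1)^{-2·0·3}·(+1)^0·(-1)^-2 = +1.
(-1333, -85 / ℚ) ramifies at {2, 5, 17, ∞}: a division algebra.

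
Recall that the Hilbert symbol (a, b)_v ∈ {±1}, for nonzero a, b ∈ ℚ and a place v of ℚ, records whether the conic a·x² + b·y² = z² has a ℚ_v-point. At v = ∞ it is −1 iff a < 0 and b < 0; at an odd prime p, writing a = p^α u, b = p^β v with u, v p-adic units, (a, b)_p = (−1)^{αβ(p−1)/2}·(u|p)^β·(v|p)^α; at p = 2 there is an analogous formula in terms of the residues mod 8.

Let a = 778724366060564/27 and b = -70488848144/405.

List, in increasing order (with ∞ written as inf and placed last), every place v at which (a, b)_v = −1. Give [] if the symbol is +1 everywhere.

(a, b) ≡ (87, -1077205) mod (ℚ^×)²; places V = {2, 3, 5, 7, 11, 13, 17, 19, 23, 29, ∞}.
(a,b)_5: α=0, u≡2; β=-1, v≡1 (mod 5); (2|5)=-1, (1|5)=+1; sign (−1)^0·-1^-1·+1^0 = -1.
(a,b)_13: α=0, u≡1; β=2, v≡9 (mod 13); (1|13)=+1, (9|13)=+1; sign (−1)^0·+1^2·+1^0 = +1.
(a,b)_19: α=2, u≡4; β=1, v≡9 (mod 19); (4|19)=+1, (9|19)=+1; sign (−1)^0·+1^1·+1^2 = +1.
(a,b)_3: α=-3, u≡2; β=-4, v≡2 (mod 3); (2|3)=-1, (2|3)=-1; sign (−1)^0·-1^-4·-1^-3 = -1.
(a,b)_∞: sgn(87)=+, sgn(-1077205)=−, so +1.
(a,b)_29: α=1, u≡11; β=1, v≡1 (mod 29); (11|29)=-1, (1|29)=+1; sign (−1)^0·-1^1·+1^1 = -1.
(a,b)_2: α=2, β=4; u≡7, v≡3 (mod 8); ε(u)ε(v)=1·1, αω(v)=2·1, βω(u)=4·0; sum ≡ 1  ⇒  -1.
(a,b)_23: α=2, u≡8; β=1, v≡6 (mod 23); (8|23)=+1, (6|23)=+1; sign (−1)^0·+1^1·+1^2 = +1.
(a,b)_7: α=4, u≡3; β=0, v≡1 (mod 7); (3|7)=-1, (1|7)=+1; sign (−1)^0·-1^0·+1^4 = +1.
(a,b)_11: α=4, u≡6; β=2, v≡5 (mod 11); (6|11)=-1, (5|11)=+1; sign (−1)^0·-1^2·+1^4 = +1.
(a,b)_17: α=0, u≡16; β=1, v≡11 (mod 17); (16|17)=+1, (11|17)=-1; sign (−1)^0·+1^1·-1^0 = +1.
Ram(87, -1077205) = {2, 3, 5, 29}; no ℚ_2-point on the conic.

[2, 3, 5, 29]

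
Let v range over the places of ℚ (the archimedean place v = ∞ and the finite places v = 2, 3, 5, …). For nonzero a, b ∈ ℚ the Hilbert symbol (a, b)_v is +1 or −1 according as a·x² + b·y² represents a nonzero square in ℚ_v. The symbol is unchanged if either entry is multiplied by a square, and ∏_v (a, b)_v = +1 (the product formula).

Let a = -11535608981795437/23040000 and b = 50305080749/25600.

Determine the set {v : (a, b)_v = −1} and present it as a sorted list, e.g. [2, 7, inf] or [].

[7, 17, 37, 47]

Mod squares: a ≡ -37, b ≡ 8484581. Check v ∈ {∞, 2, 3, 5, 7, 11, 17, 37, 41, 47}.
v=3: a=3^-2·(≡2), b=3^0·(≡2) mod 3; (2|3)=-1, (2|3)=-1; (−1)^{-2·0·1}·(-1)^0·(-1)^-2 = +1.
v=37: a=37^1·(≡34), b=37^1·(≡20) mod 37; (34|37)=+1, (20|37)=-1; (−1)^{1·1·18}·(+1)^1·(-1)^1 = -1.
v=17: a=17^2·(≡10), b=17^1·(≡14) mod 17; (10|17)=-1, (14|17)=-1; (−1)^{2·1·8}·(-1)^1·(-1)^2 = -1.
v=7: a=7^4·(≡6), b=7^3·(≡3) mod 7; (6|7)=-1, (3|7)=-1; (−1)^{4·3·3}·(-1)^3·(-1)^4 = -1.
v=11: a=11^2·(≡2), b=11^2·(≡10) mod 11; (2|11)=-1, (10|11)=-1; (−1)^{2·2·5}·(-1)^2·(-1)^2 = +1.
v=47: a=47^2·(≡40), b=47^1·(≡5) mod 47; (40|47)=-1, (5|47)=-1; (−1)^{2·1·23}·(-1)^1·(-1)^2 = -1.
v=2: v_2(a)=-12, v_2(b)=-10; units ≡ 3, 5 (mod 8); ε·ε+αω+βω = 1·0+-12·1+-10·1 ≡ 0  ⇒  (a,b)_2 = +1.
v=41: a=41^2·(≡4), b=41^1·(≡27) mod 41; (4|41)=+1, (27|41)=-1; (−1)^{2·1·20}·(+1)^1·(-1)^2 = +1.
v=5: a=5^-4·(≡2), b=5^-2·(≡1) mod 5; (2|5)=-1, (1|5)=+1; (−1)^{-4·-2·2}·(-1)^-2·(+1)^-4 = +1.
v=∞: -37 < 0 and 8484581 > 0  ⇒  (a,b)_∞ = +1.
Ram(-37, 8484581) = {7, 17, 37, 47}; no ℚ_7-point on the conic.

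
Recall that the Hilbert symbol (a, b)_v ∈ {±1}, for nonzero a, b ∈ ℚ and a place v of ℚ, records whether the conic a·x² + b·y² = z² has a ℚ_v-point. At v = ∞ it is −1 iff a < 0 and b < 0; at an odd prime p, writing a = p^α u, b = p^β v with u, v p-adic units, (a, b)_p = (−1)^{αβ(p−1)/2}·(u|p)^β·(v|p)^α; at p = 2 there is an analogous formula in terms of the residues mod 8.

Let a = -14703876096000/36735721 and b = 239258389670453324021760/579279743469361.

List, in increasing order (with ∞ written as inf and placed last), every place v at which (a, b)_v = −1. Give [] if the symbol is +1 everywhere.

[7, 13]

Mod squares: a ≡ -15, b ≡ 7735. Check v ∈ {∞, 2, 3, 5, 7, 11, 13, 17, 19, 29}.
v=5: a=5^3·(≡2), b=5^1·(≡2) mod 5; (2|5)=-1, (2|5)=-1; (−1)^{3·1·2}·(-1)^1·(-1)^3 = +1.
v=2: v_2(a)=14, v_2(b)=46; units ≡ 1, 7 (mod 8); ε·ε+αω+βω = 0·1+14·0+46·0 ≡ 0  ⇒  (a,b)_2 = +1.
v=29: a=29^-2·(≡17), b=29^-2·(≡11) mod 29; (17|29)=-1, (11|29)=-1; (−1)^{-2·-2·14}·(-1)^-2·(-1)^-2 = +1.
v=19: a=19^-2·(≡6), b=19^-6·(≡8) mod 19; (6|19)=+1, (8|19)=-1; (−1)^{-2·-6·9}·(+1)^-6·(-1)^-2 = +1.
v=7: a=7^2·(≡3), b=7^1·(≡5) mod 7; (3|7)=-1, (5|7)=-1; (−1)^{2·1·3}·(-1)^1·(-1)^2 = -1.
v=17: a=17^2·(≡15), b=17^3·(≡16) mod 17; (15|17)=+1, (16|17)=+1; (−1)^{2·3·8}·(+1)^3·(+1)^2 = +1.
v=∞: -15 < 0 and 7735 > 0  ⇒  (a,b)_∞ = +1.
v=11: a=11^-2·(≡8), b=11^-4·(≡2) mod 11; (8|11)=-1, (2|11)=-1; (−1)^{-2·-4·5}·(-1)^-4·(-1)^-2 = +1.
v=13: a=13^2·(≡5), b=13^3·(≡4) mod 13; (5|13)=-1, (4|13)=+1; (−1)^{2·3·6}·(-1)^3·(+1)^2 = -1.
v=3: a=3^1·(≡1), b=3^2·(≡1) mod 3; (1|3)=+1, (1|3)=+1; (−1)^{1·2·1}·(+1)^2·(+1)^1 = +1.
Ram(-15, 7735) = {7, 13}; no ℚ_7-point on the conic.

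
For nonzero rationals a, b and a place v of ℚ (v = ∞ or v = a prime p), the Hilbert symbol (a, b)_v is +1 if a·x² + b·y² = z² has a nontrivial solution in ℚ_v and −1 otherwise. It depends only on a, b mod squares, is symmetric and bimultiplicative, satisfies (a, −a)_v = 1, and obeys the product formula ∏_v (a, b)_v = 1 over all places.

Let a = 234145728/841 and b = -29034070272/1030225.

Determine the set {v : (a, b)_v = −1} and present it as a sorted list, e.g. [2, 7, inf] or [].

[2, 47]

Mod squares: a ≡ 47, b ≡ -1457. Check v ∈ {∞, 2, 3, 5, 7, 29, 31, 47}.
v=3: a=3^4·(≡2), b=3^4·(≡1) mod 3; (2|3)=-1, (1|3)=+1; (−1)^{4·4·1}·(-1)^4·(+1)^4 = +1.
v=47: a=47^1·(≡7), b=47^1·(≡24) mod 47; (7|47)=+1, (24|47)=+1; (−1)^{1·1·23}·(+1)^1·(+1)^1 = -1.
v=31: a=31^2·(≡28), b=31^3·(≡24) mod 31; (28|31)=+1, (24|31)=-1; (−1)^{2·3·15}·(+1)^3·(-1)^2 = +1.
v=29: a=29^-2·(≡18), b=29^-2·(≡25) mod 29; (18|29)=-1, (25|29)=+1; (−1)^{-2·-2·14}·(-1)^-2·(+1)^-2 = +1.
v=∞: 47 > 0 and -1457 < 0  ⇒  (a,b)_∞ = +1.
v=7: a=7^0·(≡5), b=7^-2·(≡6) mod 7; (5|7)=-1, (6|7)=-1; (−1)^{0·-2·3}·(-1)^-2·(-1)^0 = +1.
v=2: v_2(a)=6, v_2(b)=8; units ≡ 7, 7 (mod 8); ε·ε+αω+βω = 1·1+6·0+8·0 ≡ 1  ⇒  (a,b)_2 = -1.
v=5: a=5^0·(≡3), b=5^-2·(≡2) mod 5; (3|5)=-1, (2|5)=-1; (−1)^{0·-2·2}·(-1)^-2·(-1)^0 = +1.
|Ram(47, -1457)| = 2, even; anisotropic at {2, 47}.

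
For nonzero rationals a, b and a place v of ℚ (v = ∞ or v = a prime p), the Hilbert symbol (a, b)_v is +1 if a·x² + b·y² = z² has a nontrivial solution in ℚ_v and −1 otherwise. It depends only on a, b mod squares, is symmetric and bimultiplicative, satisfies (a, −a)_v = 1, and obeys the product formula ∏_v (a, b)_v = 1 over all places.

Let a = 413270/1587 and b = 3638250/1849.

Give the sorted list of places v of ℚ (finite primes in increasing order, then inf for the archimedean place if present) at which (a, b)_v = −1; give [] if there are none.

Mod squares: a ≡ 4290, b ≡ 330. Check v ∈ {∞, 2, 3, 5, 7, 11, 13, 17, 23, 43}.
v=∞: 4290 > 0 and 330 > 0  ⇒  (a,b)_∞ = +1.
v=13: a=13^1·(≡5), b=13^0·(≡6) mod 13; (5|13)=-1, (6|13)=-1; (−1)^{1·0·6}·(-1)^0·(-1)^1 = -1.
v=23: a=23^-2·(≡2), b=23^0·(≡2) mod 23; (2|23)=+1, (2|23)=+1; (−1)^{-2·0·11}·(+1)^0·(+1)^-2 = +1.
v=17: a=17^2·(≡6), b=17^0·(≡14) mod 17; (6|17)=-1, (14|17)=-1; (−1)^{2·0·8}·(-1)^0·(-1)^2 = +1.
v=11: a=11^1·(≡9), b=11^1·(≡2) mod 11; (9|11)=+1, (2|11)=-1; (−1)^{1·1·5}·(+1)^1·(-1)^1 = +1.
v=43: a=43^0·(≡33), b=43^-2·(≡20) mod 43; (33|43)=-1, (20|43)=-1; (−1)^{0·-2·21}·(-1)^-2·(-1)^0 = +1.
v=2: v_2(a)=1, v_2(b)=1; units ≡ 1, 5 (mod 8); ε·ε+αω+βω = 0·0+1·1+1·0 ≡ 1  ⇒  (a,b)_2 = -1.
v=5: a=5^1·(≡2), b=5^3·(≡4) mod 5; (2|5)=-1, (4|5)=+1; (−1)^{1·3·2}·(-1)^3·(+1)^1 = -1.
v=3: a=3^-1·(≡2), b=3^3·(≡2) mod 3; (2|3)=-1, (2|3)=-1; (−1)^{-1·3·1}·(-1)^3·(-1)^-1 = -1.
v=7: a=7^0·(≡5), b=7^2·(≡1) mod 7; (5|7)=-1, (1|7)=+1; (−1)^{0·2·3}·(-1)^2·(+1)^0 = +1.
Ram(4290, 330) = {2, 3, 5, 13}; no ℚ_2-point on the conic.

[2, 3, 5, 13]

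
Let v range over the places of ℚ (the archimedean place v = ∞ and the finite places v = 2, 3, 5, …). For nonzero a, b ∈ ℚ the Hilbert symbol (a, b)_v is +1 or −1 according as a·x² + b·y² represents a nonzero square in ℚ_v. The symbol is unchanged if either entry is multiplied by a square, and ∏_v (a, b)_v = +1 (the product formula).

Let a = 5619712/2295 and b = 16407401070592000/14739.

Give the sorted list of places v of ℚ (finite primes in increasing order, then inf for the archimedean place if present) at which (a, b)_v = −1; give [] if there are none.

Mod squares: a ≡ 1785, b ≡ 67830. Check v ∈ {∞, 2, 3, 5, 7, 17, 19}.
v=7: a=7^3·(≡3), b=7^7·(≡2) mod 7; (3|7)=-1, (2|7)=+1; (−1)^{3·7·3}·(-1)^7·(+1)^3 = +1.
v=3: a=3^-3·(≡1), b=3^-1·(≡2) mod 3; (1|3)=+1, (2|3)=-1; (−1)^{-3·-1·1}·(+1)^-1·(-1)^-3 = +1.
v=17: a=17^-1·(≡12), b=17^-3·(≡7) mod 17; (12|17)=-1, (7|17)=-1; (−1)^{-1·-3·8}·(-1)^-3·(-1)^-1 = +1.
v=2: v_2(a)=14, v_2(b)=23; units ≡ 1, 3 (mod 8); ε·ε+αω+βω = 0·1+14·1+23·0 ≡ 0  ⇒  (a,b)_2 = +1.
v=19: a=19^0·(≡8), b=19^1·(≡5) mod 19; (8|19)=-1, (5|19)=+1; (−1)^{0·1·9}·(-1)^1·(+1)^0 = -1.
v=∞: 1785 > 0 and 67830 > 0  ⇒  (a,b)_∞ = +1.
v=5: a=5^-1·(≡3), b=5^3·(≡4) mod 5; (3|5)=-1, (4|5)=+1; (−1)^{-1·3·2}·(-1)^3·(+1)^-1 = -1.
|Ram(1785, 67830)| = 2, even; anisotropic at {5, 19}.

[5, 19]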